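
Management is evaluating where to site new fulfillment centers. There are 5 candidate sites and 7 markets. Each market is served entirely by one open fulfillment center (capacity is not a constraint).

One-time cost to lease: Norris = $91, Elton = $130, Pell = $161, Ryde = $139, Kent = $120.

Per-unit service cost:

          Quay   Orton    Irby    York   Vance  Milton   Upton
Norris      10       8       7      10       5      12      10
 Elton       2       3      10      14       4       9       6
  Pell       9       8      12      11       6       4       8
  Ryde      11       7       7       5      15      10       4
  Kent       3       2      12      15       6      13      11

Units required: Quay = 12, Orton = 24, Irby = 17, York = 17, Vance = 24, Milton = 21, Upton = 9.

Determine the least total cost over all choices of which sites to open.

For any fixed open set, each market goes to its cheapest open site; total = fixed + service.
{Elton, Ryde}: Quay→Elton 2·12=24, Orton→Elton 3·24=72, Irby→Ryde 7·17=119, York→Ryde 5·17=85, Vance→Elton 4·24=96, Milton→Elton 9·21=189, Upton→Ryde 4·9=36. Service 621; fixed 269; total 890.
{Ryde, Kent}: Quay→Kent 3·12=36, Orton→Kent 2·24=48, Irby→Ryde 7·17=119, York→Ryde 5·17=85, Vance→Kent 6·24=144, Milton→Ryde 10·21=210, Upton→Ryde 4·9=36. Service 678; fixed 259; total 937.
{Norris, Elton}: Quay→Elton 2·12=24, Orton→Elton 3·24=72, Irby→Norris 7·17=119, York→Norris 10·17=170, Vance→Elton 4·24=96, Milton→Elton 9·21=189, Upton→Elton 6·9=54. Service 724; fixed 221; total 945.
{Norris, Elton, Pell, Ryde, Kent}: Quay→Elton 2·12=24, Orton→Kent 2·24=48, Irby→Norris 7·17=119, York→Ryde 5·17=85, Vance→Elton 4·24=96, Milton→Pell 4·21=84, Upton→Ryde 4·9=36. Service 492; fixed 641; total 1133.
No other subset beats 890.

Minimum total cost: 890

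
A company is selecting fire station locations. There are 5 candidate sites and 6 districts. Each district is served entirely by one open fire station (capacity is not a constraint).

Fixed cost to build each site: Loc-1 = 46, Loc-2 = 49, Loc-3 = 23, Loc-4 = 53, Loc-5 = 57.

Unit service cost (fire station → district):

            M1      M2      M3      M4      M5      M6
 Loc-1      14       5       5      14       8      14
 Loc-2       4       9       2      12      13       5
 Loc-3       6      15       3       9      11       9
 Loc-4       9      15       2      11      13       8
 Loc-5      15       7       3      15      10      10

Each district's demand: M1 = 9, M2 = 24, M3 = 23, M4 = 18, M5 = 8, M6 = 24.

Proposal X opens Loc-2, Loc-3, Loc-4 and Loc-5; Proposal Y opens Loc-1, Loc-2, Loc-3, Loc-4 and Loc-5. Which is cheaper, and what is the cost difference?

Proposal Y is cheaper by 18.

Proposal X: {Loc-2, Loc-3, Loc-4, Loc-5}: M1→Loc-2 4·9=36, M2→Loc-5 7·24=168, M3→Loc-2 2·23=46, M4→Loc-3 9·18=162, M5→Loc-5 10·8=80, M6→Loc-2 5·24=120. Service 612; fixed 182; total 794.
Proposal Y: {Loc-1, Loc-2, Loc-3, Loc-4, Loc-5}: M1→Loc-2 4·9=36, M2→Loc-1 5·24=120, M3→Loc-2 2·23=46, M4→Loc-3 9·18=162, M5→Loc-1 8·8=64, M6→Loc-2 5·24=120. Service 548; fixed 228; total 776.
Difference: |794 − 776| = 18.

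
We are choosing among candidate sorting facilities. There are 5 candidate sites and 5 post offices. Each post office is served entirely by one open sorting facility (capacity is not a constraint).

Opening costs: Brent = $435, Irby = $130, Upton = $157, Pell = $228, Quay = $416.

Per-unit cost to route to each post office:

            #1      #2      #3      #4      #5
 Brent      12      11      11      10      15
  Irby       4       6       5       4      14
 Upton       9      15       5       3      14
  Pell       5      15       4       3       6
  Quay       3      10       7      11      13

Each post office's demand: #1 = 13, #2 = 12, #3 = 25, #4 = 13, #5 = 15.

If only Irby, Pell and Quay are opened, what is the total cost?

Each post office is assigned to its cheapest site among the open ones.
{Irby, Pell, Quay}: #1→Quay 3·13=39, #2→Irby 6·12=72, #3→Pell 4·25=100, #4→Pell 3·13=39, #5→Pell 6·15=90. Service 340; fixed 774; total 1114.

Total cost: 1114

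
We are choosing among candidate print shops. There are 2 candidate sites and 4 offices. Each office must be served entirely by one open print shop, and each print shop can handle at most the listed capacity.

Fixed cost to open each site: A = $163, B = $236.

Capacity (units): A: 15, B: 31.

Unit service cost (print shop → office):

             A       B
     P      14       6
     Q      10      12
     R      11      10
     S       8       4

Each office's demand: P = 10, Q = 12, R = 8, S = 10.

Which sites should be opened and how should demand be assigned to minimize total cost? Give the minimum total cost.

Minimum total cost: 699

Open {A, B}: P→B 6·10=60, Q→A 10·12=120, R→B 10·8=80, S→B 4·10=40.
Loads: A carries 12/15, B carries 28/31. Service 300; fixed 399; total 699.
Next best feasible plan costs 763.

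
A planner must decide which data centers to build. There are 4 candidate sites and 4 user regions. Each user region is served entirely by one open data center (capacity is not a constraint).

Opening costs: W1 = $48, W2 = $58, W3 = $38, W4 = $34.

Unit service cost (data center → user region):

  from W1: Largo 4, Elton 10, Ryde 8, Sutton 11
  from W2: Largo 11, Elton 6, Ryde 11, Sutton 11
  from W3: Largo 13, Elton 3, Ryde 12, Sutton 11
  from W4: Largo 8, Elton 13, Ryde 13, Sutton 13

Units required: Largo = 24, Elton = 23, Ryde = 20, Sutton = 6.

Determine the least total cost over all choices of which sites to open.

Minimum total cost: 477

For any fixed open set, each user region goes to its cheapest open site; total = fixed + service.
{W1, W3}: Largo→W1 4·24=96, Elton→W3 3·23=69, Ryde→W1 8·20=160, Sutton→W1 11·6=66. Service 391; fixed 86; total 477.
{W1, W3, W4}: Largo→W1 4·24=96, Elton→W3 3·23=69, Ryde→W1 8·20=160, Sutton→W1 11·6=66. Service 391; fixed 120; total 511.
{W1, W2, W3}: Largo→W1 4·24=96, Elton→W3 3·23=69, Ryde→W1 8·20=160, Sutton→W1 11·6=66. Service 391; fixed 144; total 535.
{W1, W2, W3, W4}: Largo→W1 4·24=96, Elton→W3 3·23=69, Ryde→W1 8·20=160, Sutton→W1 11·6=66. Service 391; fixed 178; total 569.
(All 15 nonempty subsets were checked; W1 and W3 is lowest.)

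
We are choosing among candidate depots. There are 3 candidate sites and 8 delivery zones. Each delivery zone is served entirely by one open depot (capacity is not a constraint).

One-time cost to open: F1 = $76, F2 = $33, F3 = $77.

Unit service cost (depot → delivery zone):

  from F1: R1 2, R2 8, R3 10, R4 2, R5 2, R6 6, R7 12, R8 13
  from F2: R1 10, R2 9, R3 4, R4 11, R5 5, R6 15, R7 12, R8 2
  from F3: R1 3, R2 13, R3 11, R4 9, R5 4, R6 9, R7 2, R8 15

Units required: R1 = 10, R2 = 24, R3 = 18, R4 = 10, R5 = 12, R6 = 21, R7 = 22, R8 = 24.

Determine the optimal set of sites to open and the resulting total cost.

Open F1, F2 and F3; minimum total cost 732.

For any fixed open set, each delivery zone goes to its cheapest open site; total = fixed + service.
{F1, F2, F3}: R1→F1 2·10=20, R2→F1 8·24=192, R3→F2 4·18=72, R4→F1 2·10=20, R5→F1 2·12=24, R6→F1 6·21=126, R7→F3 2·22=44, R8→F2 2·24=48. Service 546; fixed 186; total 732.
{F2, F3}: service 737 + fixed 110 = 847
{F1, F2}: service 766 + fixed 109 = 875
{F2}: R1→F2 10·10=100, R2→F2 9·24=216, R3→F2 4·18=72, R4→F2 11·10=110, R5→F2 5·12=60, R6→F2 15·21=315, R7→F2 12·22=264, R8→F2 2·24=48. Service 1185; fixed 33; total 1218.
No other subset beats 732.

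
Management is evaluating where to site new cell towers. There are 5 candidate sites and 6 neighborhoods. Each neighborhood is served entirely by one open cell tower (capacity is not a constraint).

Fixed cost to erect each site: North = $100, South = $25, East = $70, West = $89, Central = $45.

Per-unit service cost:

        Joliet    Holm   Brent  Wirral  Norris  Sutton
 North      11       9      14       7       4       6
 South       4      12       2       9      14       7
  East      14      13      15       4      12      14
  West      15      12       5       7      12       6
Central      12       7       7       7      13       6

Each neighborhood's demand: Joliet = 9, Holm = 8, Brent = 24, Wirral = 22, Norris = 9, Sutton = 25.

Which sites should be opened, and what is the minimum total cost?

For any fixed open set, each neighborhood goes to its cheapest open site; total = fixed + service.
{North, South}: Joliet→South 4·9=36, Holm→North 9·8=72, Brent→South 2·24=48, Wirral→North 7·22=154, Norris→North 4·9=36, Sutton→North 6·25=150. Service 496; fixed 125; total 621.
{North, South, East}: service 430 + fixed 195 = 625
{South, East, Central}: service 486 + fixed 140 = 626
{North, South, East, West, Central}: Joliet→South 4·9=36, Holm→Central 7·8=56, Brent→South 2·24=48, Wirral→East 4·22=88, Norris→North 4·9=36, Sutton→North 6·25=150. Service 414; fixed 329; total 743.
No other subset beats 621.

Open North and South; minimum total cost 621.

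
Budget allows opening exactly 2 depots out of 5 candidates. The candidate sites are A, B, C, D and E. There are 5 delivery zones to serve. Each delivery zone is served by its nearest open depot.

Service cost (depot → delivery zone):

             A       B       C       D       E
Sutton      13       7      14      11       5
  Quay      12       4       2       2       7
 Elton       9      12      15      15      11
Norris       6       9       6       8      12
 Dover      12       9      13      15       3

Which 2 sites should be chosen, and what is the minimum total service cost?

With exactly 2 open, each delivery zone uses its cheapest among the chosen.
{C, E}: Sutton→E 5, Quay→C 2, Elton→E 11, Norris→C 6, Dover→E 3. Service cost 27.
{D, E}: service cost 29
{A, E}: service cost 30
Among all 10 size-2 choices, {C, E} is lowest.

Choose C and E; total service cost 27.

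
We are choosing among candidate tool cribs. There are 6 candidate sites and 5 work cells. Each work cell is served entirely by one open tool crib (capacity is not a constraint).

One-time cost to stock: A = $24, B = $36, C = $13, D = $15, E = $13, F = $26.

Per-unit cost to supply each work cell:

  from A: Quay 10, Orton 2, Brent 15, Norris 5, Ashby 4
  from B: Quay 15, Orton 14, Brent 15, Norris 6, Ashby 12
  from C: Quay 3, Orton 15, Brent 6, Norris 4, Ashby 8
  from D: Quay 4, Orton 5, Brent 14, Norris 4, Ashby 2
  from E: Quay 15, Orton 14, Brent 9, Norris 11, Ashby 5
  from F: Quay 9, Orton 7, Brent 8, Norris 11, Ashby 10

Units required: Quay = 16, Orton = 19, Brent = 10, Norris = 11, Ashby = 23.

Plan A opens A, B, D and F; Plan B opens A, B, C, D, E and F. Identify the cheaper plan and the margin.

Plan A: {A, B, D, F}: Quay→D 4·16=64, Orton→A 2·19=38, Brent→F 8·10=80, Norris→D 4·11=44, Ashby→D 2·23=46. Service 272; fixed 101; total 373.
Plan B: {A, B, C, D, E, F}: Quay→C 3·16=48, Orton→A 2·19=38, Brent→C 6·10=60, Norris→C 4·11=44, Ashby→D 2·23=46. Service 236; fixed 127; total 363.
Difference: |373 − 363| = 10.

Plan B is cheaper by 10.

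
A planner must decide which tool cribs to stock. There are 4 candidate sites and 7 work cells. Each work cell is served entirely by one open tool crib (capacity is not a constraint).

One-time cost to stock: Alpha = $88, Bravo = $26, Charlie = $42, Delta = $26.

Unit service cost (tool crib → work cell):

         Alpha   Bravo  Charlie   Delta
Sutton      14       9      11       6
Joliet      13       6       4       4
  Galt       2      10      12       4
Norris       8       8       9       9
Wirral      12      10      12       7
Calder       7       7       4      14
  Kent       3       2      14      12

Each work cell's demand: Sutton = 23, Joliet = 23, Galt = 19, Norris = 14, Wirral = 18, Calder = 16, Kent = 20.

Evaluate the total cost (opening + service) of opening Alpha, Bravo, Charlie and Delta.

Each work cell is assigned to its cheapest site among the open ones.
{Alpha, Bravo, Charlie, Delta}: Sutton→Delta 6·23=138, Joliet→Charlie 4·23=92, Galt→Alpha 2·19=38, Norris→Alpha 8·14=112, Wirral→Delta 7·18=126, Calder→Charlie 4·16=64, Kent→Bravo 2·20=40. Service 610; fixed 182; total 792.

Total cost: 792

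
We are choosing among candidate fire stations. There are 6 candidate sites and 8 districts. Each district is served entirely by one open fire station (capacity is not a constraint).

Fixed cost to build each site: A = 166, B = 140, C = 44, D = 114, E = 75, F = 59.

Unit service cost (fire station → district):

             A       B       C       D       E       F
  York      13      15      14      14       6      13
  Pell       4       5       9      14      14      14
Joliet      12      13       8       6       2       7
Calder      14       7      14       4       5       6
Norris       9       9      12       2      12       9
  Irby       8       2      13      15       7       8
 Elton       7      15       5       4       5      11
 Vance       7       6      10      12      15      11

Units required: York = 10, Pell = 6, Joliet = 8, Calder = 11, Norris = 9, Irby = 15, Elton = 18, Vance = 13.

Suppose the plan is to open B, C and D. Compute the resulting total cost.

Total cost: 758

Each district is assigned to its cheapest site among the open ones.
{B, C, D}: York→C 14·10=140, Pell→B 5·6=30, Joliet→D 6·8=48, Calder→D 4·11=44, Norris→D 2·9=18, Irby→B 2·15=30, Elton→D 4·18=72, Vance→B 6·13=78. Service 460; fixed 298; total 758.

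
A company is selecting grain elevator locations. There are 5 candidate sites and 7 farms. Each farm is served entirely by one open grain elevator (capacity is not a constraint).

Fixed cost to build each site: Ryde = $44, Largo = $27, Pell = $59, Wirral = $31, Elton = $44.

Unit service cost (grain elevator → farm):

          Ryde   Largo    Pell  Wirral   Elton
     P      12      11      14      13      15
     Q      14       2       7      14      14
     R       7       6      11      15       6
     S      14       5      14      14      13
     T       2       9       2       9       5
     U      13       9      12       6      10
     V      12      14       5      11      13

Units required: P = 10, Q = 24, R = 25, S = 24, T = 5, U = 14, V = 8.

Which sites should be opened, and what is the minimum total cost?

Open Largo, Pell and Wirral; minimum total cost 679.

For any fixed open set, each farm goes to its cheapest open site; total = fixed + service.
{Largo, Pell, Wirral}: P→Largo 11·10=110, Q→Largo 2·24=48, R→Largo 6·25=150, S→Largo 5·24=120, T→Pell 2·5=10, U→Wirral 6·14=84, V→Pell 5·8=40. Service 562; fixed 117; total 679.
{Largo, Pell}: P→Largo 11·10=110, Q→Largo 2·24=48, R→Largo 6·25=150, S→Largo 5·24=120, T→Pell 2·5=10, U→Largo 9·14=126, V→Pell 5·8=40. Service 604; fixed 86; total 690.
{Largo, Wirral}: service 645 + fixed 58 = 703
{Ryde, Largo, Pell, Wirral, Elton}: service 562 + fixed 205 = 767
No other subset beats 679.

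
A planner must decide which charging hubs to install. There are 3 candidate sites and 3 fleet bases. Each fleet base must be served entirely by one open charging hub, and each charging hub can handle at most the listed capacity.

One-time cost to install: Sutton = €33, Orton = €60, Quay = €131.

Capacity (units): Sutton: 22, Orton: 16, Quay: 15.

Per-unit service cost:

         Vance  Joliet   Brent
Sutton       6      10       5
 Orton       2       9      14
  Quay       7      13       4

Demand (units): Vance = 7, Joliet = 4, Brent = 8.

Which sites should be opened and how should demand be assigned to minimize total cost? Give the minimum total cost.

Minimum total cost: 155

Open {Sutton}: Vance→Sutton 6·7=42, Joliet→Sutton 10·4=40, Brent→Sutton 5·8=40.
Loads: Sutton carries 19/22. Service 122; fixed 33; total 155.
Next best feasible plan costs 183.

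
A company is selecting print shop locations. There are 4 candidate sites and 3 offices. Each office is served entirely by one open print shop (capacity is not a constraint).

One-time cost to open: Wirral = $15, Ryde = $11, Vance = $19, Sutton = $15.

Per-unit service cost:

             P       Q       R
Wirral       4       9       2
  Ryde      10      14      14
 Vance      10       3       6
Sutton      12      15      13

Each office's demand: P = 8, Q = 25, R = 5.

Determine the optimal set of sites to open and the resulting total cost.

Open Wirral and Vance; minimum total cost 151.

For any fixed open set, each office goes to its cheapest open site; total = fixed + service.
{Wirral, Vance}: P→Wirral 4·8=32, Q→Vance 3·25=75, R→Wirral 2·5=10. Service 117; fixed 34; total 151.
{Wirral, Ryde, Vance}: P→Wirral 4·8=32, Q→Vance 3·25=75, R→Wirral 2·5=10. Service 117; fixed 45; total 162.
{Wirral, Vance, Sutton}: service 117 + fixed 49 = 166
{Wirral, Ryde, Vance, Sutton}: P→Wirral 4·8=32, Q→Vance 3·25=75, R→Wirral 2·5=10. Service 117; fixed 60; total 177.
No other subset beats 151.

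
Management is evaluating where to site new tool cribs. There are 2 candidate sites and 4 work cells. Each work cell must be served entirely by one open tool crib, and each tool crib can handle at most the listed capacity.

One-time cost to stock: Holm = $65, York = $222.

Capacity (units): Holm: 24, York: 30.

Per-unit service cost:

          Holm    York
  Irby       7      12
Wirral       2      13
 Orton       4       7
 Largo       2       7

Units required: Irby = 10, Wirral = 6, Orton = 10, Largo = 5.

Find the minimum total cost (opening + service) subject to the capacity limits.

Open {Holm, York}: Irby→Holm 7·10=70, Wirral→Holm 2·6=12, Orton→York 7·10=70, Largo→Holm 2·5=10.
Loads: Holm carries 21/24, York carries 10/30. Service 162; fixed 287; total 449.
Next best feasible plan costs 469.

Minimum total cost: 449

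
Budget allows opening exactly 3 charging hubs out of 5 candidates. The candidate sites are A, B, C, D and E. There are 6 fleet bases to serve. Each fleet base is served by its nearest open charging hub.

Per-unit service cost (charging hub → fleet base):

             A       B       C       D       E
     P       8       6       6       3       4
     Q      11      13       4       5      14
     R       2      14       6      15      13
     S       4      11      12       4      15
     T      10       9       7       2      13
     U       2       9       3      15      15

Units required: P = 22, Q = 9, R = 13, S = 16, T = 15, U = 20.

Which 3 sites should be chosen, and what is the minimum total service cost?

Choose A, C and D; total service cost 262.

With exactly 3 open, each fleet base uses its cheapest among the chosen.
{A, C, D}: P→D 3·22=66, Q→C 4·9=36, R→A 2·13=26, S→A 4·16=64, T→D 2·15=30, U→A 2·20=40. Service cost 262.
{A, B, D}: service cost 271
{A, D, E}: service cost 271
Among all 10 size-3 choices, {A, C, D} is lowest.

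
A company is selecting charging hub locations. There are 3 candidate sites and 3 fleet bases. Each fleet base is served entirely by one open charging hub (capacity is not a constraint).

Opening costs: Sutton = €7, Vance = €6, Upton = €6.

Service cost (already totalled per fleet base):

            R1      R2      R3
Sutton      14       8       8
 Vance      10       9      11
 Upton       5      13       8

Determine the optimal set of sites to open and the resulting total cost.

Open Upton only; minimum total cost 32.

For any fixed open set, each fleet base goes to its cheapest open site; total = fixed + service.
{Upton}: R1→Upton 5, R2→Upton 13, R3→Upton 8. Service 26; fixed 6; total 32.
{Sutton, Upton}: service 21 + fixed 13 = 34
{Vance, Upton}: R1→Upton 5, R2→Vance 9, R3→Upton 8. Service 22; fixed 12; total 34.
{Sutton, Vance, Upton}: R1→Upton 5, R2→Sutton 8, R3→Sutton 8. Service 21; fixed 19; total 40.
(All 7 nonempty subsets were checked; Upton only is lowest.)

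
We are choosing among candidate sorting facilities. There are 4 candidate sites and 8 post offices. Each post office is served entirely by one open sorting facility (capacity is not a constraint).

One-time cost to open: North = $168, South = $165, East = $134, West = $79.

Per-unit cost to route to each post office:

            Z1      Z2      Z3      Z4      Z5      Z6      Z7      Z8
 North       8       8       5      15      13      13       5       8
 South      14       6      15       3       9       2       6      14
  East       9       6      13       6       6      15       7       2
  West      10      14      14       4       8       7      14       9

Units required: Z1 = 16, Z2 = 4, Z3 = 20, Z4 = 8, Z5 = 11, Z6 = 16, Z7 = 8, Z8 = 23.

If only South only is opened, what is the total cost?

Each post office is assigned to its cheapest site among the open ones.
{South}: Z1→South 14·16=224, Z2→South 6·4=24, Z3→South 15·20=300, Z4→South 3·8=24, Z5→South 9·11=99, Z6→South 2·16=32, Z7→South 6·8=48, Z8→South 14·23=322. Service 1073; fixed 165; total 1238.

Total cost: 1238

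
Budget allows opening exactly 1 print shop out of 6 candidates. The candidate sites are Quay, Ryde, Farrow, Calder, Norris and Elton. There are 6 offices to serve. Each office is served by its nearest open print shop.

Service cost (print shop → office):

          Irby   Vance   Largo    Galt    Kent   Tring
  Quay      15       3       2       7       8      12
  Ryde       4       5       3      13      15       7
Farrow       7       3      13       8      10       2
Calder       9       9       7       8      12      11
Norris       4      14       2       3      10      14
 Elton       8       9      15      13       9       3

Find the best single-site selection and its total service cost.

Choose Farrow only; total service cost 43.

With exactly 1 open, each office uses its cheapest among the chosen.
{Farrow}: Irby→Farrow 7, Vance→Farrow 3, Largo→Farrow 13, Galt→Farrow 8, Kent→Farrow 10, Tring→Farrow 2. Service cost 43.
{Quay}: service cost 47
{Ryde}: service cost 47
Among all 6 size-1 choices, {Farrow} is lowest.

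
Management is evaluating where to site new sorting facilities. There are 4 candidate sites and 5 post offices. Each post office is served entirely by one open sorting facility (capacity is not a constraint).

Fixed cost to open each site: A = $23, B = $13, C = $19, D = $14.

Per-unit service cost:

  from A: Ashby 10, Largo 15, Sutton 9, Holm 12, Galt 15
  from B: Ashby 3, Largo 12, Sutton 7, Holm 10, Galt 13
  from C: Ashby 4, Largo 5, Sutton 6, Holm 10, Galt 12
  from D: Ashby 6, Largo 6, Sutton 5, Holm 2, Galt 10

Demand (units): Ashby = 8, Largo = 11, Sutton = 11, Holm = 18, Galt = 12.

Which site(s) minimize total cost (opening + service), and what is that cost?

Open B and D; minimum total cost 328.

For any fixed open set, each post office goes to its cheapest open site; total = fixed + service.
{B, D}: Ashby→B 3·8=24, Largo→D 6·11=66, Sutton→D 5·11=55, Holm→D 2·18=36, Galt→D 10·12=120. Service 301; fixed 27; total 328.
{C, D}: service 298 + fixed 33 = 331
{B, C, D}: Ashby→B 3·8=24, Largo→C 5·11=55, Sutton→D 5·11=55, Holm→D 2·18=36, Galt→D 10·12=120. Service 290; fixed 46; total 336.
{A, B, C, D}: Ashby→B 3·8=24, Largo→C 5·11=55, Sutton→D 5·11=55, Holm→D 2·18=36, Galt→D 10·12=120. Service 290; fixed 69; total 359.
(All 15 nonempty subsets were checked; B and D is lowest.)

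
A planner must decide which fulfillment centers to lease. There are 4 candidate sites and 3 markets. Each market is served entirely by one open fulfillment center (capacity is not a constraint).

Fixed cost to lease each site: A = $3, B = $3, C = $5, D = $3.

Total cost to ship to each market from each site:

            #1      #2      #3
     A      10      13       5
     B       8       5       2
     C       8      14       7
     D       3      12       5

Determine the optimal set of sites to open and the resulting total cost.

For any fixed open set, each market goes to its cheapest open site; total = fixed + service.
{B, D}: #1→D 3, #2→B 5, #3→B 2. Service 10; fixed 6; total 16.
{B}: #1→B 8, #2→B 5, #3→B 2. Service 15; fixed 3; total 18.
{A, B, D}: service 10 + fixed 9 = 19
{A, B, C, D}: service 10 + fixed 14 = 24
No other subset beats 16.

Open B and D; minimum total cost 16.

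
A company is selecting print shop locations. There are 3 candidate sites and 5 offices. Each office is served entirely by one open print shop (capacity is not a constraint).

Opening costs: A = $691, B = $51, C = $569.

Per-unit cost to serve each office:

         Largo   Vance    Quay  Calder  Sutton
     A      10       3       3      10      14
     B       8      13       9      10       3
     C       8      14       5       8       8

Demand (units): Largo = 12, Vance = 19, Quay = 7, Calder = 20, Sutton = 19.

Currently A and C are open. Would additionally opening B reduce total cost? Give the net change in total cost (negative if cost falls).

Current service cost with {A, C}: 486.
Adding B: each office re-picks its cheapest; new service cost 391, saving 95.
Extra fixed cost: 51. Net change = 51 − 95 = -44.
(Totals: 1746 → 1702.)

Yes — net change −44 (cost falls by 44).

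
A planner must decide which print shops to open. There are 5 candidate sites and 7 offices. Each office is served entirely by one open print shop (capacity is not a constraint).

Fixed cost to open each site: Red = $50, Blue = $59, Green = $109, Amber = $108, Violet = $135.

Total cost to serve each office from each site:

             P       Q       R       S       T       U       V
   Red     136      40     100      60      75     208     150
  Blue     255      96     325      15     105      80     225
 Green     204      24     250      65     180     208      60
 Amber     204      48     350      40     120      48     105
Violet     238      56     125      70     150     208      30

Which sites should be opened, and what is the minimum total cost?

For any fixed open set, each office goes to its cheapest open site; total = fixed + service.
{Red, Amber}: P→Red 136, Q→Red 40, R→Red 100, S→Amber 40, T→Red 75, U→Amber 48, V→Amber 105. Service 544; fixed 158; total 702.
{Red, Blue}: P→Red 136, Q→Red 40, R→Red 100, S→Blue 15, T→Red 75, U→Blue 80, V→Red 150. Service 596; fixed 109; total 705.
{Red, Blue, Green}: service 490 + fixed 218 = 708
{Red, Blue, Green, Amber, Violet}: P→Red 136, Q→Green 24, R→Red 100, S→Blue 15, T→Red 75, U→Amber 48, V→Violet 30. Service 428; fixed 461; total 889.
No other subset beats 702.

Open Red and Amber; minimum total cost 702.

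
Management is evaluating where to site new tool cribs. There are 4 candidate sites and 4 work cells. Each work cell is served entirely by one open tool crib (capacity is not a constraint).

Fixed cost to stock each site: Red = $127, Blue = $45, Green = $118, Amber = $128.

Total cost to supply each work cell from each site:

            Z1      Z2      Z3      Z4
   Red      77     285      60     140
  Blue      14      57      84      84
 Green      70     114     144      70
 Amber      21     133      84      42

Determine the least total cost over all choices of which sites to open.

Minimum total cost: 284

For any fixed open set, each work cell goes to its cheapest open site; total = fixed + service.
{Blue}: Z1→Blue 14, Z2→Blue 57, Z3→Blue 84, Z4→Blue 84. Service 239; fixed 45; total 284.
{Blue, Amber}: Z1→Blue 14, Z2→Blue 57, Z3→Blue 84, Z4→Amber 42. Service 197; fixed 173; total 370.
{Red, Blue}: service 215 + fixed 172 = 387
{Red, Blue, Green, Amber}: service 173 + fixed 418 = 591
(All 15 nonempty subsets were checked; Blue only is lowest.)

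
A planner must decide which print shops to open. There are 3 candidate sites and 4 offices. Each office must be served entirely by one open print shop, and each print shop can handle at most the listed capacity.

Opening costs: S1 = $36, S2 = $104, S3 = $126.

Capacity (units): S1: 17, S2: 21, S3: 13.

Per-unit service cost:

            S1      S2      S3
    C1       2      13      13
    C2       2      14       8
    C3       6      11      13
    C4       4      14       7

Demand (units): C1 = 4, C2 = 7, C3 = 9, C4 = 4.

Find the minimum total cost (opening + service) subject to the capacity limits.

Open {S1, S2}: C1→S1 2·4=8, C2→S1 2·7=14, C3→S2 11·9=99, C4→S1 4·4=16.
Loads: S1 carries 15/17, S2 carries 9/21. Service 137; fixed 140; total 277.
Next best feasible plan costs 296.

Minimum total cost: 277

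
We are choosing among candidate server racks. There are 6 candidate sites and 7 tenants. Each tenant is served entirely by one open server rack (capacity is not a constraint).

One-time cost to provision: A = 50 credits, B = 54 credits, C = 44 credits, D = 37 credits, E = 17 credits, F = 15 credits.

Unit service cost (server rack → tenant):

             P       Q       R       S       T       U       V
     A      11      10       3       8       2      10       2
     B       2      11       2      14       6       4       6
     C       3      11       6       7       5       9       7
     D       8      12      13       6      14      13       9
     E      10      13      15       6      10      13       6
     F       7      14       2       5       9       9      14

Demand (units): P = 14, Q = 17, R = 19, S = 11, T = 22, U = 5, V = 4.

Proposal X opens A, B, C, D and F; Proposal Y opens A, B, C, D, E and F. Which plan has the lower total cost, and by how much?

Proposal X: {A, B, C, D, F}: P→B 2·14=28, Q→A 10·17=170, R→B 2·19=38, S→F 5·11=55, T→A 2·22=44, U→B 4·5=20, V→A 2·4=8. Service 363; fixed 200; total 563.
Proposal Y: {A, B, C, D, E, F}: P→B 2·14=28, Q→A 10·17=170, R→B 2·19=38, S→F 5·11=55, T→A 2·22=44, U→B 4·5=20, V→A 2·4=8. Service 363; fixed 217; total 580.
Difference: |563 − 580| = 17.

Proposal X is cheaper by 17.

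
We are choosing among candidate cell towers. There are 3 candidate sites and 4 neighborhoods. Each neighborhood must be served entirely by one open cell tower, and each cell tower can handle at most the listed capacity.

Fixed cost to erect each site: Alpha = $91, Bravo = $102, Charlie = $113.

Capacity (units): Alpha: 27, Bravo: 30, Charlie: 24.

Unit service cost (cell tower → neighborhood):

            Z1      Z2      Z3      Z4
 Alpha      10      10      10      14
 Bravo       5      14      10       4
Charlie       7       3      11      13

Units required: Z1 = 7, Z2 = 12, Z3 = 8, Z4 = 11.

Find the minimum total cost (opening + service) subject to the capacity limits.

Open {Bravo, Charlie}: Z1→Bravo 5·7=35, Z2→Charlie 3·12=36, Z3→Bravo 10·8=80, Z4→Bravo 4·11=44.
Loads: Bravo carries 26/30, Charlie carries 12/24. Service 195; fixed 215; total 410.
Next best feasible plan costs 418.

Minimum total cost: 410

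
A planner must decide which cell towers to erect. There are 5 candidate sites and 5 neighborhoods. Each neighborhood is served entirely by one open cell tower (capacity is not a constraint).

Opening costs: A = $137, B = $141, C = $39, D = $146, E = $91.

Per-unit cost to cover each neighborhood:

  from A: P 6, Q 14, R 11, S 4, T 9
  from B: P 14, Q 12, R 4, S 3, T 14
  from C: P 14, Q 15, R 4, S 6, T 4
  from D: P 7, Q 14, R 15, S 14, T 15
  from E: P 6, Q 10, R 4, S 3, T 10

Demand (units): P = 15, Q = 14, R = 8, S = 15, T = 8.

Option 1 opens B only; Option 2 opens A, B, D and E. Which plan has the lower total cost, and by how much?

Option 1 is cheaper by 186.

Option 1: {B}: P→B 14·15=210, Q→B 12·14=168, R→B 4·8=32, S→B 3·15=45, T→B 14·8=112. Service 567; fixed 141; total 708.
Option 2: {A, B, D, E}: P→A 6·15=90, Q→E 10·14=140, R→B 4·8=32, S→B 3·15=45, T→A 9·8=72. Service 379; fixed 515; total 894.
Difference: |708 − 894| = 186.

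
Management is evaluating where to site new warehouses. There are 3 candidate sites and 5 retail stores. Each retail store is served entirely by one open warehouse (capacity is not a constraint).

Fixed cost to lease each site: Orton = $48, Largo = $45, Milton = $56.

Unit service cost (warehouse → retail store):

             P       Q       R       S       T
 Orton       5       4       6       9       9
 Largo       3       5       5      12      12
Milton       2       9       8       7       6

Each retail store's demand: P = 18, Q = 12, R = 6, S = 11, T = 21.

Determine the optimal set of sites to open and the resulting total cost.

For any fixed open set, each retail store goes to its cheapest open site; total = fixed + service.
{Orton, Milton}: P→Milton 2·18=36, Q→Orton 4·12=48, R→Orton 6·6=36, S→Milton 7·11=77, T→Milton 6·21=126. Service 323; fixed 104; total 427.
{Largo, Milton}: service 329 + fixed 101 = 430
{Milton}: P→Milton 2·18=36, Q→Milton 9·12=108, R→Milton 8·6=48, S→Milton 7·11=77, T→Milton 6·21=126. Service 395; fixed 56; total 451.
{Orton, Largo, Milton}: service 317 + fixed 149 = 466
(All 7 nonempty subsets were checked; Orton and Milton is lowest.)

Open Orton and Milton; minimum total cost 427.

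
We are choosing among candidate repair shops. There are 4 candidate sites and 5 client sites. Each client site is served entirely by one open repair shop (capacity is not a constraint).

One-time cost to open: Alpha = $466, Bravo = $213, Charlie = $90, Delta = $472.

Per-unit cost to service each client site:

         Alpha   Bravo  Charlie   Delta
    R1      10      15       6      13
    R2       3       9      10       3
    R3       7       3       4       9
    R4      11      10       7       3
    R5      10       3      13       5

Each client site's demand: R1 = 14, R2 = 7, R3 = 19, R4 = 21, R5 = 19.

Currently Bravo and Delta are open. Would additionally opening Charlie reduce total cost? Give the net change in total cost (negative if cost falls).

Yes — net change −8 (cost falls by 8).

Current service cost with {Bravo, Delta}: 380.
Adding Charlie: each client site re-picks its cheapest; new service cost 282, saving 98.
Extra fixed cost: 90. Net change = 90 − 98 = -8.
(Totals: 1065 → 1057.)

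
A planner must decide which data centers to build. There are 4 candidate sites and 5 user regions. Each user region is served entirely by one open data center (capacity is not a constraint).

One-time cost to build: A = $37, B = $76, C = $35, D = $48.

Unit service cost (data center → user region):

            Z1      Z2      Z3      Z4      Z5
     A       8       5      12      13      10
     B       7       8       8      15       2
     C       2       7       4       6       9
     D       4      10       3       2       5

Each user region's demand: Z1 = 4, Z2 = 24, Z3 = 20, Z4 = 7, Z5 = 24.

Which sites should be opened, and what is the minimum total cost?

Open A and D; minimum total cost 415.

For any fixed open set, each user region goes to its cheapest open site; total = fixed + service.
{A, D}: Z1→D 4·4=16, Z2→A 5·24=120, Z3→D 3·20=60, Z4→D 2·7=14, Z5→D 5·24=120. Service 330; fixed 85; total 415.
{A, B, D}: Z1→D 4·4=16, Z2→A 5·24=120, Z3→D 3·20=60, Z4→D 2·7=14, Z5→B 2·24=48. Service 258; fixed 161; total 419.
{A, C, D}: Z1→C 2·4=8, Z2→A 5·24=120, Z3→D 3·20=60, Z4→D 2·7=14, Z5→D 5·24=120. Service 322; fixed 120; total 442.
{A, B, C, D}: service 250 + fixed 196 = 446
No other subset beats 415.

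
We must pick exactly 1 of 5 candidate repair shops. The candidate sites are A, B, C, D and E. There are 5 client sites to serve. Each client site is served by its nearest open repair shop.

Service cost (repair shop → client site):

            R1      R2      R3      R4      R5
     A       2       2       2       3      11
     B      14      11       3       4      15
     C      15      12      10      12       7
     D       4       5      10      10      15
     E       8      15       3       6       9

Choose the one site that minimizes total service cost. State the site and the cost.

Choose A only; total service cost 20.

With exactly 1 open, each client site uses its cheapest among the chosen.
{A}: R1→A 2, R2→A 2, R3→A 2, R4→A 3, R5→A 11. Service cost 20.
{E}: service cost 41
{D}: service cost 44
Among all 5 size-1 choices, {A} is lowest.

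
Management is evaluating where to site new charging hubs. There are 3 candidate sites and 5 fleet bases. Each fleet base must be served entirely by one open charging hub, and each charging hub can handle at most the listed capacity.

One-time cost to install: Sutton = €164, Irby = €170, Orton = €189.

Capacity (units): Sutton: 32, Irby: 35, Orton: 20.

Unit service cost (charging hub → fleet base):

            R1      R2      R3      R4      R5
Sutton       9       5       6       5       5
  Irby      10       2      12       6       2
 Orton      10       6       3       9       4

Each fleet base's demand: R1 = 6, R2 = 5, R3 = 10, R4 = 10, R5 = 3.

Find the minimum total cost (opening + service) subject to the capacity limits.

Minimum total cost: 426

Open {Irby}: R1→Irby 10·6=60, R2→Irby 2·5=10, R3→Irby 12·10=120, R4→Irby 6·10=60, R5→Irby 2·3=6.
Loads: Irby carries 34/35. Service 256; fixed 170; total 426.
Next best feasible plan costs 514.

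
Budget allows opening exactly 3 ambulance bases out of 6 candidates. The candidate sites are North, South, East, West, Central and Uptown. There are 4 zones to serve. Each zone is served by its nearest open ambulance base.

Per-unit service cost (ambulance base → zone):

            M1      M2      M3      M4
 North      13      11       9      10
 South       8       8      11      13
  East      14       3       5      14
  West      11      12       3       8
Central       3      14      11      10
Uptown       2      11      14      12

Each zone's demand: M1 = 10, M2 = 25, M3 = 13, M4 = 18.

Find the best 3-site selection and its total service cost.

Choose East, West and Uptown; total service cost 278.

With exactly 3 open, each zone uses its cheapest among the chosen.
{East, West, Uptown}: M1→Uptown 2·10=20, M2→East 3·25=75, M3→West 3·13=39, M4→West 8·18=144. Service cost 278.
{East, West, Central}: service cost 288
{South, East, West}: service cost 338
Among all 20 size-3 choices, {East, West, Uptown} is lowest.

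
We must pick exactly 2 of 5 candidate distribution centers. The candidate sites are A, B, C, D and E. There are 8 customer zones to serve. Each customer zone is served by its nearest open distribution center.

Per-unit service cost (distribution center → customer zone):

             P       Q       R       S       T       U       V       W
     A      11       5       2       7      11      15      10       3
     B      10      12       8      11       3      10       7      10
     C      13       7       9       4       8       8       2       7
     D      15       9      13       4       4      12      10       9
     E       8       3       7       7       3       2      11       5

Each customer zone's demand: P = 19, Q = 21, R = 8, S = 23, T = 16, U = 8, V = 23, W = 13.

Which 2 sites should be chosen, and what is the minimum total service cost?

With exactly 2 open, each customer zone uses its cheapest among the chosen.
{C, E}: P→E 8·19=152, Q→E 3·21=63, R→E 7·8=56, S→C 4·23=92, T→E 3·16=48, U→E 2·8=16, V→C 2·23=46, W→E 5·13=65. Service cost 538.
{A, C}: service cost 699
{B, E}: service cost 722
Among all 10 size-2 choices, {C, E} is lowest.

Choose C and E; total service cost 538.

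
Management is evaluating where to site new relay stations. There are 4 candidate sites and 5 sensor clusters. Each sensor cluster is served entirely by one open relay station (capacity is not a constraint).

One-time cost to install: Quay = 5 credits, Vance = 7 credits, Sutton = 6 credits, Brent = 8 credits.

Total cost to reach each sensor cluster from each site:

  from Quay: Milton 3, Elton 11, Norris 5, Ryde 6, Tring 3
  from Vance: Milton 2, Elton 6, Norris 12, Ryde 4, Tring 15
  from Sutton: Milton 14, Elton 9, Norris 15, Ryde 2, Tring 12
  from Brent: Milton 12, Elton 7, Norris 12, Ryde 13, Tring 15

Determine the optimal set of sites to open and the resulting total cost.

Open Quay and Vance; minimum total cost 32.

For any fixed open set, each sensor cluster goes to its cheapest open site; total = fixed + service.
{Quay, Vance}: Milton→Vance 2, Elton→Vance 6, Norris→Quay 5, Ryde→Vance 4, Tring→Quay 3. Service 20; fixed 12; total 32.
{Quay}: service 28 + fixed 5 = 33
{Quay, Sutton}: service 22 + fixed 11 = 33
{Quay, Vance, Sutton, Brent}: service 18 + fixed 26 = 44
No other subset beats 32.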